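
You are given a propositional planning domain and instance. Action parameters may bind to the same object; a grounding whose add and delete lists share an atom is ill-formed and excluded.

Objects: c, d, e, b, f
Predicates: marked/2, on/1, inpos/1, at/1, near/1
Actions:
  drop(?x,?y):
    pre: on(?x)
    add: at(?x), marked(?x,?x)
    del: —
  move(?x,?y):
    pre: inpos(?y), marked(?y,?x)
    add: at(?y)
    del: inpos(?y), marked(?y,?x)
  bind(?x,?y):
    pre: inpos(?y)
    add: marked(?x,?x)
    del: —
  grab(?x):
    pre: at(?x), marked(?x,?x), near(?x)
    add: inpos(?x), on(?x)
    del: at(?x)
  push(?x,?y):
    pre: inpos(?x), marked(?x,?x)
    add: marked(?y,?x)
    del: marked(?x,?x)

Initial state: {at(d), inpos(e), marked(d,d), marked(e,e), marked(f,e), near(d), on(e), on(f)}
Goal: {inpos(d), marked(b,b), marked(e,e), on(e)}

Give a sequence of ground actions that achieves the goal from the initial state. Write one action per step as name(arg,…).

1. bind(b,e)  →  {at(d), inpos(e), marked(b,b), marked(d,d), marked(e,e), marked(f,e), near(d), on(e), on(f)}
2. grab(d)  →  {inpos(d), inpos(e), marked(b,b), marked(d,d), marked(e,e), marked(f,e), near(d), on(d), on(e), on(f)}

bind(b,e); grab(d)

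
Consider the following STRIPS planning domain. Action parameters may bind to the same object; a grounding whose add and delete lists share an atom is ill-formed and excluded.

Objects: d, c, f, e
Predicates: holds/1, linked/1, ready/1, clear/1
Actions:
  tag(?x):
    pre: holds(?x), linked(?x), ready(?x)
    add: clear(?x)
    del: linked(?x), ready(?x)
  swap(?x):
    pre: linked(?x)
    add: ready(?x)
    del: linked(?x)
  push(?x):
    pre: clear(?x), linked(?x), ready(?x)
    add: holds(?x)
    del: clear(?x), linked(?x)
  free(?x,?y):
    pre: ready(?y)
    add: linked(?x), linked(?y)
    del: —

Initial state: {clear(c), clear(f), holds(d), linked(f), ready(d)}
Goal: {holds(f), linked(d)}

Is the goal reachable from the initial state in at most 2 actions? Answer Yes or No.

No

1. swap(f)  →  {clear(c), clear(f), holds(d), ready(d), ready(f)}
2. free(d,f)  →  {clear(c), clear(f), holds(d), linked(d), linked(f), ready(d), ready(f)}
3. push(f)  →  {clear(c), holds(d), holds(f), linked(d), ready(d), ready(f)}
optimal plan length = 3; 3 > 2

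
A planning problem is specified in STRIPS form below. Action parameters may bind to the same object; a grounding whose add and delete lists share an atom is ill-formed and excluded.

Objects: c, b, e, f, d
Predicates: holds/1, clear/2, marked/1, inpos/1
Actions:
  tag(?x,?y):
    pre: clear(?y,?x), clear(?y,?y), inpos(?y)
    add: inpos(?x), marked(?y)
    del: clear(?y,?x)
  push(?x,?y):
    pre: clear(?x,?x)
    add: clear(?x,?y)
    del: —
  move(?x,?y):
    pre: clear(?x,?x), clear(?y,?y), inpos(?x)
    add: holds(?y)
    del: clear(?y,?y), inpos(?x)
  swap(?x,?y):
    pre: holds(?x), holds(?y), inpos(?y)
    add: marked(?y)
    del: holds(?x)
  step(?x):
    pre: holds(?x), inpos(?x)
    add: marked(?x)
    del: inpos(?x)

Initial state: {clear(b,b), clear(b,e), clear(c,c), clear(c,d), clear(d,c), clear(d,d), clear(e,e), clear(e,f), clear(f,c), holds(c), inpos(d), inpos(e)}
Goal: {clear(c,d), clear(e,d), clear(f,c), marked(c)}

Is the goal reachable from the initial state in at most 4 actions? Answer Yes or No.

1. tag(c,d)  →  {clear(b,b), clear(b,e), clear(c,c), clear(c,d), clear(d,d), clear(e,e), clear(e,f), clear(f,c), holds(c), inpos(c), inpos(d), inpos(e), marked(d)}
2. tag(c,c)  →  {clear(b,b), clear(b,e), clear(c,d), clear(d,d), clear(e,e), clear(e,f), clear(f,c), holds(c), inpos(c), inpos(d), inpos(e), marked(c), marked(d)}
3. push(e,d)  →  {clear(b,b), clear(b,e), clear(c,d), clear(d,d), clear(e,d), clear(e,e), clear(e,f), clear(f,c), holds(c), inpos(c), inpos(d), inpos(e), marked(c), marked(d)}
optimal plan length = 3; 3 ≤ 4

Yes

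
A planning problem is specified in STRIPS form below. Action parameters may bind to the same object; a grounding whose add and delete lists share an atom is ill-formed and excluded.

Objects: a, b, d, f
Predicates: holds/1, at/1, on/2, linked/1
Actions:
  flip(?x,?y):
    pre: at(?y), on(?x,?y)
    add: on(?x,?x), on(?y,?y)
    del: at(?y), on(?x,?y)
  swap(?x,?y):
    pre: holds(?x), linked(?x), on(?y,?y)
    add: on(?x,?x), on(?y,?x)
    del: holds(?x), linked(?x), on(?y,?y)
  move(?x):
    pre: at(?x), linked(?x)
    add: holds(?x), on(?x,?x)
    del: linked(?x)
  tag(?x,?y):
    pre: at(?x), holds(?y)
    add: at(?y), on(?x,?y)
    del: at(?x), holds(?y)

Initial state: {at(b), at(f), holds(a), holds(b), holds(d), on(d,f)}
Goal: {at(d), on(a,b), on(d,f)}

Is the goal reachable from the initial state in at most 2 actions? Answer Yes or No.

1. tag(b,a)  →  {at(a), at(f), holds(b), holds(d), on(b,a), on(d,f)}
2. tag(a,b)  →  {at(b), at(f), holds(d), on(a,b), on(b,a), on(d,f)}
3. tag(b,d)  →  {at(d), at(f), on(a,b), on(b,a), on(b,d), on(d,f)}
optimal plan length = 3; 3 > 2

No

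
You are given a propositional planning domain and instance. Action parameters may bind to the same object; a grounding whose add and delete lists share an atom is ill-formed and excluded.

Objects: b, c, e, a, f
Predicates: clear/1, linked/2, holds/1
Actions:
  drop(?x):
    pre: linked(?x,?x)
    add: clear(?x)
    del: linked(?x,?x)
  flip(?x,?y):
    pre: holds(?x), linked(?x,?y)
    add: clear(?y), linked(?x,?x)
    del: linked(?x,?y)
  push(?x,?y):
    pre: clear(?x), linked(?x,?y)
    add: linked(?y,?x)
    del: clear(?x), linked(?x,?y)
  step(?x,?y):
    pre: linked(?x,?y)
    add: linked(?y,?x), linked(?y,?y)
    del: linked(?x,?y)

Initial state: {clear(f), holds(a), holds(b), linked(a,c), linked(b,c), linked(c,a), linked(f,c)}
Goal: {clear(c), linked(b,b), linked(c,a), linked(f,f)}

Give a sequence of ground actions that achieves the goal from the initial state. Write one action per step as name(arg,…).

1. flip(b,c)  →  {clear(c), clear(f), holds(a), holds(b), linked(a,c), linked(b,b), linked(c,a), linked(f,c)}
2. push(f,c)  →  {clear(c), holds(a), holds(b), linked(a,c), linked(b,b), linked(c,a), linked(c,f)}
3. step(c,f)  →  {clear(c), holds(a), holds(b), linked(a,c), linked(b,b), linked(c,a), linked(f,c), linked(f,f)}

flip(b,c); push(f,c); step(c,f)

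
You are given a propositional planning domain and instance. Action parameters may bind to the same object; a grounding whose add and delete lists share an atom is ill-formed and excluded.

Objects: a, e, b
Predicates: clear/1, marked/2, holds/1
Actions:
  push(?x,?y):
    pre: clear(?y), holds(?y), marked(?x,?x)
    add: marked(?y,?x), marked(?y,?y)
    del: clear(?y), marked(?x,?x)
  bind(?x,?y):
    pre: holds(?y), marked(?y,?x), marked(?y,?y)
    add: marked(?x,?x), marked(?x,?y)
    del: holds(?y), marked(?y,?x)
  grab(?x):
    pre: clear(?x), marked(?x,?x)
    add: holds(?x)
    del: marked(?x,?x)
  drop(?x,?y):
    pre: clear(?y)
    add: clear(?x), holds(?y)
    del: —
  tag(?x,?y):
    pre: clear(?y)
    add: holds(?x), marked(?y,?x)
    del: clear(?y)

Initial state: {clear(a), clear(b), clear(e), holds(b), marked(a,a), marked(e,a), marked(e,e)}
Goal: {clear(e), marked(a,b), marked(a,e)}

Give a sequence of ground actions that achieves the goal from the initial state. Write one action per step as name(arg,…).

push(a,b); bind(a,b); tag(e,a)

1. push(a,b)  →  {clear(a), clear(e), holds(b), marked(b,a), marked(b,b), marked(e,a), marked(e,e)}
2. bind(a,b)  →  {clear(a), clear(e), marked(a,a), marked(a,b), marked(b,b), marked(e,a), marked(e,e)}
3. tag(e,a)  →  {clear(e), holds(e), marked(a,a), marked(a,b), marked(a,e), marked(b,b), marked(e,a), marked(e,e)}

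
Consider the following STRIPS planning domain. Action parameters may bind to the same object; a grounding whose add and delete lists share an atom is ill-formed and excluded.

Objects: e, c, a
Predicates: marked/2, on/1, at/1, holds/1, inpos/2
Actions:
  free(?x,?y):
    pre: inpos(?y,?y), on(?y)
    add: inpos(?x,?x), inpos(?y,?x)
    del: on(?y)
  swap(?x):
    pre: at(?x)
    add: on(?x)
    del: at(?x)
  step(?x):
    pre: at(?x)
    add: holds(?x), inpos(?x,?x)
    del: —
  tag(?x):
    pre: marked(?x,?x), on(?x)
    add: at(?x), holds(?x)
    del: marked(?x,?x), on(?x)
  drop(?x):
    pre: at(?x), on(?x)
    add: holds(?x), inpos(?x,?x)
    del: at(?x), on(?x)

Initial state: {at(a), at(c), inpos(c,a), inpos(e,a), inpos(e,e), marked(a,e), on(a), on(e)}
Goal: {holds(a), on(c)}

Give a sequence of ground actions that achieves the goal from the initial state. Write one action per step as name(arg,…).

swap(c); step(a)

1. swap(c)  →  {at(a), inpos(c,a), inpos(e,a), inpos(e,e), marked(a,e), on(a), on(c), on(e)}
2. step(a)  →  {at(a), holds(a), inpos(a,a), inpos(c,a), inpos(e,a), inpos(e,e), marked(a,e), on(a), on(c), on(e)}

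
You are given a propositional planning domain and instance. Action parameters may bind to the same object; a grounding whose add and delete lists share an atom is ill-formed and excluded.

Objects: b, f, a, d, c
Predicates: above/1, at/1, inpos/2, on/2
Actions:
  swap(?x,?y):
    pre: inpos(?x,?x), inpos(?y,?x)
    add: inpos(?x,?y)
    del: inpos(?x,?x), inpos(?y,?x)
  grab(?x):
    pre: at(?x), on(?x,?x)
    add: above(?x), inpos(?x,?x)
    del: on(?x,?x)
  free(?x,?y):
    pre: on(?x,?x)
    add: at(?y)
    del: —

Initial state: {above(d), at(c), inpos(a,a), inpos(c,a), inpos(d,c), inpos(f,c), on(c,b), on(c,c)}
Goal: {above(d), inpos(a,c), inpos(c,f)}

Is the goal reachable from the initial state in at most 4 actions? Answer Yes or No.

1. swap(a,c)  →  {above(d), at(c), inpos(a,c), inpos(d,c), inpos(f,c), on(c,b), on(c,c)}
2. grab(c)  →  {above(c), above(d), at(c), inpos(a,c), inpos(c,c), inpos(d,c), inpos(f,c), on(c,b)}
3. swap(c,f)  →  {above(c), above(d), at(c), inpos(a,c), inpos(c,f), inpos(d,c), on(c,b)}
optimal plan length = 3; 3 ≤ 4

Yes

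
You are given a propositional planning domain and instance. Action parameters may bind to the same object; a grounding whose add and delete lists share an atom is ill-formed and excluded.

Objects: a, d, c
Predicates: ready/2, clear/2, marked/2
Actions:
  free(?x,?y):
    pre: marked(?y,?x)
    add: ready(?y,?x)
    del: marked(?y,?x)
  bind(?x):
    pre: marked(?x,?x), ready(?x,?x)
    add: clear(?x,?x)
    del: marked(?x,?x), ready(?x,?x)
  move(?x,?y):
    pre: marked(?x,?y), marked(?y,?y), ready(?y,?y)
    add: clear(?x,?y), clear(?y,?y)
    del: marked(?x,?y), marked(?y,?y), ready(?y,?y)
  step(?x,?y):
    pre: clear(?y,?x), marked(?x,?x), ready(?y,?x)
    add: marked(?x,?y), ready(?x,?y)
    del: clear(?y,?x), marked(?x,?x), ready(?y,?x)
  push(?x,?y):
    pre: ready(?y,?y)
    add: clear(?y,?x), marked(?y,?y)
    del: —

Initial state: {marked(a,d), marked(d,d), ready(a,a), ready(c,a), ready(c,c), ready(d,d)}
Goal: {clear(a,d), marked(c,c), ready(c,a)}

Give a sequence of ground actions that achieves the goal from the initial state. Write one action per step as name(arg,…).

move(a,d); push(a,c)

1. move(a,d)  →  {clear(a,d), clear(d,d), ready(a,a), ready(c,a), ready(c,c)}
2. push(a,c)  →  {clear(a,d), clear(c,a), clear(d,d), marked(c,c), ready(a,a), ready(c,a), ready(c,c)}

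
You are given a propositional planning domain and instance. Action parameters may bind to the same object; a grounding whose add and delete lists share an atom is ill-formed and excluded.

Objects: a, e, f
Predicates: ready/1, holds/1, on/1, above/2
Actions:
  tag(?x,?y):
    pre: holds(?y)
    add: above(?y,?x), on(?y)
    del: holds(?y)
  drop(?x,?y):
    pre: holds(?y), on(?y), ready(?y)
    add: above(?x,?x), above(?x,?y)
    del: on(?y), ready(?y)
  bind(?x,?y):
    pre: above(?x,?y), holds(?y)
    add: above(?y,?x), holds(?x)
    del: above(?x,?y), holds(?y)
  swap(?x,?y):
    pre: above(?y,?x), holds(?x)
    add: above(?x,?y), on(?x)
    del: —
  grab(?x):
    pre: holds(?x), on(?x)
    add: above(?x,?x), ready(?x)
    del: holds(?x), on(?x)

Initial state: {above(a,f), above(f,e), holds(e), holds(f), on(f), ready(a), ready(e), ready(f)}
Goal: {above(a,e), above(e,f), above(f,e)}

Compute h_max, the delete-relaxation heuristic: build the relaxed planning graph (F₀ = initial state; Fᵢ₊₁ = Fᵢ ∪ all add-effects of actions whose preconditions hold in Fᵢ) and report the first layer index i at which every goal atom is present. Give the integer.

2

F0 = init (8 atoms)
F1 = F0 ∪ {above(a,a), above(e,a), above(e,e), above(e,f), above(f,a), above(f,f), holds(a), on(e)}  (16 atoms)
F2 = F1 ∪ {above(a,e), on(a)}  (18 atoms)
goal ⊆ F2  ⇒  h_max = 2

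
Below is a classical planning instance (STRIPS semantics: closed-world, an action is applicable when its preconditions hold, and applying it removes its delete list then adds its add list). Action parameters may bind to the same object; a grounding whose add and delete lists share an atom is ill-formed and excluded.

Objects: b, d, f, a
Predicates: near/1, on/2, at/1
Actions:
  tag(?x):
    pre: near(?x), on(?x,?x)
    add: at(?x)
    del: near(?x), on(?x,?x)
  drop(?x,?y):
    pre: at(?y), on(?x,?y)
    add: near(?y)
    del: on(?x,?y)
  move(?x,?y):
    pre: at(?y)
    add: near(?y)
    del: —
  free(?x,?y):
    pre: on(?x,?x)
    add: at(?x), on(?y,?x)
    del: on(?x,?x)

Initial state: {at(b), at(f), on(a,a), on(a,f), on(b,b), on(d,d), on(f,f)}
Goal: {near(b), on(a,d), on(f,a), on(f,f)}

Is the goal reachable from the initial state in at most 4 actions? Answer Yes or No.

Yes

1. drop(b,b)  →  {at(b), at(f), near(b), on(a,a), on(a,f), on(d,d), on(f,f)}
2. free(d,a)  →  {at(b), at(d), at(f), near(b), on(a,a), on(a,d), on(a,f), on(f,f)}
3. free(a,f)  →  {at(a), at(b), at(d), at(f), near(b), on(a,d), on(a,f), on(f,a), on(f,f)}
optimal plan length = 3; 3 ≤ 4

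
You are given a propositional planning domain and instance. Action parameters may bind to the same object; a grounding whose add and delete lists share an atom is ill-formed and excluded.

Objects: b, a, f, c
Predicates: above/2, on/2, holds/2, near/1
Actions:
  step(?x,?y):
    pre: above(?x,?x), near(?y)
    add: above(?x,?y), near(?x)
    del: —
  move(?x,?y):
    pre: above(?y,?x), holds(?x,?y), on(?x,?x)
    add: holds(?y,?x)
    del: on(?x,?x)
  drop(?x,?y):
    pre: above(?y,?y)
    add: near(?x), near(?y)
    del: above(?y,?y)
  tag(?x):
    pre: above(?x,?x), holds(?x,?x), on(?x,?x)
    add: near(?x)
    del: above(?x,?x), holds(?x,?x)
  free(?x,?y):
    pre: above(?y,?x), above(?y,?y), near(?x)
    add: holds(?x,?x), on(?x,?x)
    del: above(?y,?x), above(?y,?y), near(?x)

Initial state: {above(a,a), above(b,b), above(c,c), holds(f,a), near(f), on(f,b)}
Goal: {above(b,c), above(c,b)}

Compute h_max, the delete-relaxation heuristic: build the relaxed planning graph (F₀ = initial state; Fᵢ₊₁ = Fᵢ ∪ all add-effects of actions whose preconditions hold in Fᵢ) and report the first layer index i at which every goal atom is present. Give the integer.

F0 = init (6 atoms)
F1 = F0 ∪ {above(a,f), above(b,f), above(c,f), near(a), near(b), near(c)}  (12 atoms)
F2 = F1 ∪ {above(a,b), above(a,c), above(b,a), above(b,c), above(c,a), above(c,b), holds(a,a), holds(b,b), holds(c,c), holds(f,f), on(a,a), on(b,b), on(c,c), on(f,f)}  (26 atoms)
goal ⊆ F2  ⇒  h_max = 2

2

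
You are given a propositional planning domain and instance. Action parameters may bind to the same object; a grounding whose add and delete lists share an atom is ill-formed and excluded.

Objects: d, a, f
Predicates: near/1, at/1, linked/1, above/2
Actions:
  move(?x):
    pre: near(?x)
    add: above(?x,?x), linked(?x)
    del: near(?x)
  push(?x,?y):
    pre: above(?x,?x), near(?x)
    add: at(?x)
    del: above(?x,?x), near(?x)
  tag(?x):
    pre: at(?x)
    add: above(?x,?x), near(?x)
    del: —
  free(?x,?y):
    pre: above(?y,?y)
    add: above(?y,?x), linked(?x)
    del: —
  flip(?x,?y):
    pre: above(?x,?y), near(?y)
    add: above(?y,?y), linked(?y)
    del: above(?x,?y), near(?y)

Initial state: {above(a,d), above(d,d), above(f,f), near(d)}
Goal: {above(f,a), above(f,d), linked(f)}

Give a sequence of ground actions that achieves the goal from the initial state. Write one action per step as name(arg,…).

free(d,f); free(a,f); free(f,d)

1. free(d,f)  →  {above(a,d), above(d,d), above(f,d), above(f,f), linked(d), near(d)}
2. free(a,f)  →  {above(a,d), above(d,d), above(f,a), above(f,d), above(f,f), linked(a), linked(d), near(d)}
3. free(f,d)  →  {above(a,d), above(d,d), above(d,f), above(f,a), above(f,d), above(f,f), linked(a), linked(d), linked(f), near(d)}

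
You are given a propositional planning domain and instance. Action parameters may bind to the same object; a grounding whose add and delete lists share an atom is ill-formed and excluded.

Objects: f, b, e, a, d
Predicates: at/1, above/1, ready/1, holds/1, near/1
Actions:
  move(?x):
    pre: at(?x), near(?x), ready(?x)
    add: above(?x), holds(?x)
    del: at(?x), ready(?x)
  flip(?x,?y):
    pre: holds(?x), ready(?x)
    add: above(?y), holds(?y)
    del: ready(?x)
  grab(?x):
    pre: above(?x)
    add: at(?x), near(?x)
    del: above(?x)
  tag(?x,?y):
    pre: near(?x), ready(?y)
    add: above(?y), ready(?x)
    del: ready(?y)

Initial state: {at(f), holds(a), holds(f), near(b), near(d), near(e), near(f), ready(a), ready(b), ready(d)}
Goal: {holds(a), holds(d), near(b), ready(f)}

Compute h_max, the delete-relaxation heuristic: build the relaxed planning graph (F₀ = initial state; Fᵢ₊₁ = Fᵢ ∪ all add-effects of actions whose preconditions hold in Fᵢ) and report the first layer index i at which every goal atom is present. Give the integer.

F0 = init (10 atoms)
F1 = F0 ∪ {above(a), above(b), above(d), above(e), above(f), holds(b), holds(d), holds(e), ready(e), ready(f)}  (20 atoms)
goal ⊆ F1  ⇒  h_max = 1

1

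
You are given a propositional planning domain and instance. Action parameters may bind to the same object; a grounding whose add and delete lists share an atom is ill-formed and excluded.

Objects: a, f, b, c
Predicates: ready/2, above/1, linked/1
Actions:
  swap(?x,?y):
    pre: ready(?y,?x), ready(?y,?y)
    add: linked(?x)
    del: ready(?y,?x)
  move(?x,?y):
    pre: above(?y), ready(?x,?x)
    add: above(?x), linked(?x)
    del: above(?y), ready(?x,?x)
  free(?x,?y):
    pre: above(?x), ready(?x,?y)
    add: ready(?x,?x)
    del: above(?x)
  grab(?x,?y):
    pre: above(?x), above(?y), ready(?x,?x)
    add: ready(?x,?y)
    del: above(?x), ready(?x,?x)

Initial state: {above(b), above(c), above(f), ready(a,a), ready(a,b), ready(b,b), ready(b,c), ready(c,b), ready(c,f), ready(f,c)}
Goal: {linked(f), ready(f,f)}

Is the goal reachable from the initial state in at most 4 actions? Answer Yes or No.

1. free(f,c)  →  {above(b), above(c), ready(a,a), ready(a,b), ready(b,b), ready(b,c), ready(c,b), ready(c,f), ready(f,c), ready(f,f)}
2. move(f,b)  →  {above(c), above(f), linked(f), ready(a,a), ready(a,b), ready(b,b), ready(b,c), ready(c,b), ready(c,f), ready(f,c)}
3. free(f,c)  →  {above(c), linked(f), ready(a,a), ready(a,b), ready(b,b), ready(b,c), ready(c,b), ready(c,f), ready(f,c), ready(f,f)}
optimal plan length = 3; 3 ≤ 4

Yes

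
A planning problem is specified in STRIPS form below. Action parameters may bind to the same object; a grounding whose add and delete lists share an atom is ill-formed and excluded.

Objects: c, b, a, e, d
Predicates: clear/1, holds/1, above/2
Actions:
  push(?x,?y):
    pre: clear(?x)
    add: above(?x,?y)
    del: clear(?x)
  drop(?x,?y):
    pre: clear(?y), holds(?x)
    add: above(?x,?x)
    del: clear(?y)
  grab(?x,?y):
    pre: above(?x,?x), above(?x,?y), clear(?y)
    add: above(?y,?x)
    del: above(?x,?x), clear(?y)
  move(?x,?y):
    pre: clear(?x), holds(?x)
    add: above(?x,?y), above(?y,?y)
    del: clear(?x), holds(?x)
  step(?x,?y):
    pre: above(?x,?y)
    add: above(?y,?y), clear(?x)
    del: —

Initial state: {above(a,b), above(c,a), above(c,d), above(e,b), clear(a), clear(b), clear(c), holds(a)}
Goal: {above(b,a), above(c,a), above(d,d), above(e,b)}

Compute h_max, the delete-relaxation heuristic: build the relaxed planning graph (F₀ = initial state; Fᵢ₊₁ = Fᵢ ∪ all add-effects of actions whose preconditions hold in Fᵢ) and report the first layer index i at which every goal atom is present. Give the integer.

F0 = init (8 atoms)
F1 = F0 ∪ {above(a,a), above(a,c), above(a,d), above(a,e), above(b,a), above(b,b), above(b,c), above(b,d), above(b,e), above(c,b), above(c,c), above(c,e), above(d,d), above(e,e), clear(e)}  (23 atoms)
goal ⊆ F1  ⇒  h_max = 1

1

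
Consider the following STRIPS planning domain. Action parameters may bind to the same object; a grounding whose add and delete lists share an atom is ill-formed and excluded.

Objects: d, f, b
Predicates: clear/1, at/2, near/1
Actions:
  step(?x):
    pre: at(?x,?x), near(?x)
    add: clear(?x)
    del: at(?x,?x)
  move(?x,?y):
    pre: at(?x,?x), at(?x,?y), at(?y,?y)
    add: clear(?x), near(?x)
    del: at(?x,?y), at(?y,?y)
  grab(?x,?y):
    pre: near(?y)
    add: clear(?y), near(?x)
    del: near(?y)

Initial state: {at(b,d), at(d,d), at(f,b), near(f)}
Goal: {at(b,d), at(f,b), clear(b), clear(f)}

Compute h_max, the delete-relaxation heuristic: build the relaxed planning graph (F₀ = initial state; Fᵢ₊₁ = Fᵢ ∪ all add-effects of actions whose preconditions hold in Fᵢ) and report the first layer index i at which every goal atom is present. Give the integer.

2

F0 = init (4 atoms)
F1 = F0 ∪ {clear(d), clear(f), near(b), near(d)}  (8 atoms)
F2 = F1 ∪ {clear(b)}  (9 atoms)
goal ⊆ F2  ⇒  h_max = 2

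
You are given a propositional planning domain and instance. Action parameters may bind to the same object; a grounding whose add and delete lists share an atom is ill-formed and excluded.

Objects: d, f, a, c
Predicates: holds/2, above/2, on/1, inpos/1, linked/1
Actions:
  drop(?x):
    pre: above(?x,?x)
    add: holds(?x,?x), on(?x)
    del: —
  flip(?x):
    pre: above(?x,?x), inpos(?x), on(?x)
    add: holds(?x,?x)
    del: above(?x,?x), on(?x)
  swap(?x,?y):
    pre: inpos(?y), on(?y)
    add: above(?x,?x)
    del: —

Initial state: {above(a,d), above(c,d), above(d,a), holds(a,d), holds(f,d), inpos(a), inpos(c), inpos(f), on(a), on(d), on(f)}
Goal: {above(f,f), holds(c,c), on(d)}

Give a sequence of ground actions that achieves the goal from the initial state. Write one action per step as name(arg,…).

swap(f,f); swap(c,f); drop(c)

1. swap(f,f)  →  {above(a,d), above(c,d), above(d,a), above(f,f), holds(a,d), holds(f,d), inpos(a), inpos(c), inpos(f), on(a), on(d), on(f)}
2. swap(c,f)  →  {above(a,d), above(c,c), above(c,d), above(d,a), above(f,f), holds(a,d), holds(f,d), inpos(a), inpos(c), inpos(f), on(a), on(d), on(f)}
3. drop(c)  →  {above(a,d), above(c,c), above(c,d), above(d,a), above(f,f), holds(a,d), holds(c,c), holds(f,d), inpos(a), inpos(c), inpos(f), on(a), on(c), on(d), on(f)}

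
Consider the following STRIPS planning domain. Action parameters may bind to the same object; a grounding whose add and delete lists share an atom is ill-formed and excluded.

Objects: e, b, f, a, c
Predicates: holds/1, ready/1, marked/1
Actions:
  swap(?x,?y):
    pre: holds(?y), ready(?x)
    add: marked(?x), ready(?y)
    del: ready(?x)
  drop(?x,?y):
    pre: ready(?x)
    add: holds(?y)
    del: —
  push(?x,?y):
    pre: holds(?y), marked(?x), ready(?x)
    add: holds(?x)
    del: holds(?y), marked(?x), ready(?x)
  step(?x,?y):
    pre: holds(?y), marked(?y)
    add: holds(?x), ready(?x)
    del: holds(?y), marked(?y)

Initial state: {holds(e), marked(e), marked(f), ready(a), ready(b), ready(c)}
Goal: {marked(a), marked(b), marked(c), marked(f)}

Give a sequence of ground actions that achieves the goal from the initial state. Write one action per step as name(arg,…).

1. swap(b,e)  →  {holds(e), marked(b), marked(e), marked(f), ready(a), ready(c), ready(e)}
2. swap(a,e)  →  {holds(e), marked(a), marked(b), marked(e), marked(f), ready(c), ready(e)}
3. swap(c,e)  →  {holds(e), marked(a), marked(b), marked(c), marked(e), marked(f), ready(e)}

swap(b,e); swap(a,e); swap(c,e)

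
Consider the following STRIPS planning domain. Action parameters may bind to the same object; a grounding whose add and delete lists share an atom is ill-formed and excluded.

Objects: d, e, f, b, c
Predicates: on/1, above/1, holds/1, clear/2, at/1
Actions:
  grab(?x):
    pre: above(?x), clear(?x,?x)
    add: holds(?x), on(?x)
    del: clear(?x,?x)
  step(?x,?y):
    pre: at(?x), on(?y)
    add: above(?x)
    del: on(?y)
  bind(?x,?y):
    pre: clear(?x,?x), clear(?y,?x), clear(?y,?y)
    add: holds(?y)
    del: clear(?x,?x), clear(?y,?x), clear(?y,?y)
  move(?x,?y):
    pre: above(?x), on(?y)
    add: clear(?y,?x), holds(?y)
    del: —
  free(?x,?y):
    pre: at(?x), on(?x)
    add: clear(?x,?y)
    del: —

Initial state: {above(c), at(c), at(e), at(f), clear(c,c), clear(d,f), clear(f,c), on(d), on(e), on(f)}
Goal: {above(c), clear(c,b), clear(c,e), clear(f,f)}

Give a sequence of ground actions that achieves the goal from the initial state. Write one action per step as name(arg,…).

1. grab(c)  →  {above(c), at(c), at(e), at(f), clear(d,f), clear(f,c), holds(c), on(c), on(d), on(e), on(f)}
2. free(f,f)  →  {above(c), at(c), at(e), at(f), clear(d,f), clear(f,c), clear(f,f), holds(c), on(c), on(d), on(e), on(f)}
3. free(c,e)  →  {above(c), at(c), at(e), at(f), clear(c,e), clear(d,f), clear(f,c), clear(f,f), holds(c), on(c), on(d), on(e), on(f)}
4. free(c,b)  →  {above(c), at(c), at(e), at(f), clear(c,b), clear(c,e), clear(d,f), clear(f,c), clear(f,f), holds(c), on(c), on(d), on(e), on(f)}

grab(c); free(f,f); free(c,e); free(c,b)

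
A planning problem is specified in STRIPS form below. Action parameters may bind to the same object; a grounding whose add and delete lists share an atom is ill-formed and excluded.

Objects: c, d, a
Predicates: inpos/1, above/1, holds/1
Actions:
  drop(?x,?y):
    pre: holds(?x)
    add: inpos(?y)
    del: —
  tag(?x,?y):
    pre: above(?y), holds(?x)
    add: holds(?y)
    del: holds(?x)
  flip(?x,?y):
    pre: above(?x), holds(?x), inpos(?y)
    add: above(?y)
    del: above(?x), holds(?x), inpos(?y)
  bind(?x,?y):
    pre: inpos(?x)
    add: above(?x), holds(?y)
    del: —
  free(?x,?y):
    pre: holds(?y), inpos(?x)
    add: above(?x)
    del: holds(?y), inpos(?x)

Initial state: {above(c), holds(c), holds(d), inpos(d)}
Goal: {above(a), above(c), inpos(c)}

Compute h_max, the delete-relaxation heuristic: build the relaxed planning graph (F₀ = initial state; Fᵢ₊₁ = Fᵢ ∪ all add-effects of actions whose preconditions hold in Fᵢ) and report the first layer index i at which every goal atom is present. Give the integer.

2

F0 = init (4 atoms)
F1 = F0 ∪ {above(d), holds(a), inpos(a), inpos(c)}  (8 atoms)
F2 = F1 ∪ {above(a)}  (9 atoms)
goal ⊆ F2  ⇒  h_max = 2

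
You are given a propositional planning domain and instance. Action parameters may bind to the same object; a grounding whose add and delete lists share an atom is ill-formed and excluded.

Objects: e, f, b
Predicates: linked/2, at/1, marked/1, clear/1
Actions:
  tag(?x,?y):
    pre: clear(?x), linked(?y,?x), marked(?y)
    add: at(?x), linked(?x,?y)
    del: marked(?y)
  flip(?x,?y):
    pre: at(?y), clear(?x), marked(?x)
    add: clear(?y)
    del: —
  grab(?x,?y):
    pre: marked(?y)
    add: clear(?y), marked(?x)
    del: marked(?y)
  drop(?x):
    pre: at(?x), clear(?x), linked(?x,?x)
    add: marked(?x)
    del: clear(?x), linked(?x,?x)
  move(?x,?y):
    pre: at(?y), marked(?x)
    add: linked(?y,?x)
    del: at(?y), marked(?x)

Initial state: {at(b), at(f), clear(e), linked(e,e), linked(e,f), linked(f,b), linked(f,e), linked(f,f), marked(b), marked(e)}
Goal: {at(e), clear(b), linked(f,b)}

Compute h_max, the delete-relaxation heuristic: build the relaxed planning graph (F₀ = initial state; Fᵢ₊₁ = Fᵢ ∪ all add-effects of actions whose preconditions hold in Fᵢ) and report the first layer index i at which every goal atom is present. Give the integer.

1

F0 = init (10 atoms)
F1 = F0 ∪ {at(e), clear(b), clear(f), linked(b,b), linked(b,e), marked(f)}  (16 atoms)
goal ⊆ F1  ⇒  h_max = 1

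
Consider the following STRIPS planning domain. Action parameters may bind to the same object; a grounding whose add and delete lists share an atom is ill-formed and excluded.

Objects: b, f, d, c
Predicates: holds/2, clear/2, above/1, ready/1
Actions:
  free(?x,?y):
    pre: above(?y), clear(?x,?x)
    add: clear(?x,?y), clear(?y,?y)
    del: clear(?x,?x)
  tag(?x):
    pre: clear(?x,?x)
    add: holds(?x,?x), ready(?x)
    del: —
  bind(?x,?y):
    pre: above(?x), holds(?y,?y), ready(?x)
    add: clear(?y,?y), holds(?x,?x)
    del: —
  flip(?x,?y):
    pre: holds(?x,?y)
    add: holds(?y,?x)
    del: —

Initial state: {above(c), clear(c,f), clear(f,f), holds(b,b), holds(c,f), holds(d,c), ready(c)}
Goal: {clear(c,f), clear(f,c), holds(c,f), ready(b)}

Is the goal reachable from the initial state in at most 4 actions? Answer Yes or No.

1. free(f,c)  →  {above(c), clear(c,c), clear(c,f), clear(f,c), holds(b,b), holds(c,f), holds(d,c), ready(c)}
2. bind(c,b)  →  {above(c), clear(b,b), clear(c,c), clear(c,f), clear(f,c), holds(b,b), holds(c,c), holds(c,f), holds(d,c), ready(c)}
3. tag(b)  →  {above(c), clear(b,b), clear(c,c), clear(c,f), clear(f,c), holds(b,b), holds(c,c), holds(c,f), holds(d,c), ready(b), ready(c)}
optimal plan length = 3; 3 ≤ 4

Yes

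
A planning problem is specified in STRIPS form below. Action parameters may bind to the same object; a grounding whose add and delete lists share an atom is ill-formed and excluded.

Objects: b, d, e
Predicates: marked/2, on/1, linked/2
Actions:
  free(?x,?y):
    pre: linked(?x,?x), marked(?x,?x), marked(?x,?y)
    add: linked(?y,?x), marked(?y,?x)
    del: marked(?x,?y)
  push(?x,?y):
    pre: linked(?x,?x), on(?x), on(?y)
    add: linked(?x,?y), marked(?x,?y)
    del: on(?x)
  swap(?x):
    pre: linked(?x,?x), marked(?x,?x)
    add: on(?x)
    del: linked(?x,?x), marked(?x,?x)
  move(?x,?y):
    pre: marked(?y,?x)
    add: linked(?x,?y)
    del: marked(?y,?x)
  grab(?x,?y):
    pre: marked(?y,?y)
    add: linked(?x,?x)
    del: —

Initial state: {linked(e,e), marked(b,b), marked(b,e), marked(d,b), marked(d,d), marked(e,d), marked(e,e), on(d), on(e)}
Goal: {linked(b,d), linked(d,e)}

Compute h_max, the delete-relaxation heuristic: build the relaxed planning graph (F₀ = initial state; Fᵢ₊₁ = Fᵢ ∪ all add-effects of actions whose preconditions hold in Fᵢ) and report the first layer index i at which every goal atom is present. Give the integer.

F0 = init (9 atoms)
F1 = F0 ∪ {linked(b,b), linked(b,d), linked(d,d), linked(d,e), linked(e,b), linked(e,d), marked(d,e)}  (16 atoms)
goal ⊆ F1  ⇒  h_max = 1

1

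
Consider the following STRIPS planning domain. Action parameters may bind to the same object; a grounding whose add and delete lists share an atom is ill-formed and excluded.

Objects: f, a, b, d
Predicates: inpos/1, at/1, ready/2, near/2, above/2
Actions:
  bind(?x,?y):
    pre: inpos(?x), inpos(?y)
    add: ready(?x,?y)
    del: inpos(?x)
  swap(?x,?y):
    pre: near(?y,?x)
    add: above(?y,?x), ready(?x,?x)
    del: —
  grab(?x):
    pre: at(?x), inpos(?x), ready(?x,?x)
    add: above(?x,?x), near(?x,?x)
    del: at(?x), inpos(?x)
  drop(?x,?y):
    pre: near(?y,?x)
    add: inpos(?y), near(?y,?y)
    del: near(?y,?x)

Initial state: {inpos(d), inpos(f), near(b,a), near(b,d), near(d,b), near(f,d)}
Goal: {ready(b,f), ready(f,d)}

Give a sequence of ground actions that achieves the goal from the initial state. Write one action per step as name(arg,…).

drop(a,b); bind(b,f); bind(f,d)

1. drop(a,b)  →  {inpos(b), inpos(d), inpos(f), near(b,b), near(b,d), near(d,b), near(f,d)}
2. bind(b,f)  →  {inpos(d), inpos(f), near(b,b), near(b,d), near(d,b), near(f,d), ready(b,f)}
3. bind(f,d)  →  {inpos(d), near(b,b), near(b,d), near(d,b), near(f,d), ready(b,f), ready(f,d)}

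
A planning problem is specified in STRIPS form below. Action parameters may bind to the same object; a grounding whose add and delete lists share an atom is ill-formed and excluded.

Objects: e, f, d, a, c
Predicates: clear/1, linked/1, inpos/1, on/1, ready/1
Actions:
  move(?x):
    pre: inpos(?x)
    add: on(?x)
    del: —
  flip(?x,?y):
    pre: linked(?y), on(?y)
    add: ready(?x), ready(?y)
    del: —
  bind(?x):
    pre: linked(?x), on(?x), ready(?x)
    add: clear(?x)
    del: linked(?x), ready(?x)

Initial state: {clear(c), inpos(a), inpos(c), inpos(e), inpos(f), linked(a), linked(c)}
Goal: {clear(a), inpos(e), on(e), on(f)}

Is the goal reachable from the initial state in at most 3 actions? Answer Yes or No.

1. move(e)  →  {clear(c), inpos(a), inpos(c), inpos(e), inpos(f), linked(a), linked(c), on(e)}
2. move(f)  →  {clear(c), inpos(a), inpos(c), inpos(e), inpos(f), linked(a), linked(c), on(e), on(f)}
3. move(a)  →  {clear(c), inpos(a), inpos(c), inpos(e), inpos(f), linked(a), linked(c), on(a), on(e), on(f)}
4. flip(e,a)  →  {clear(c), inpos(a), inpos(c), inpos(e), inpos(f), linked(a), linked(c), on(a), on(e), on(f), ready(a), ready(e)}
5. bind(a)  →  {clear(a), clear(c), inpos(a), inpos(c), inpos(e), inpos(f), linked(c), on(a), on(e), on(f), ready(e)}
optimal plan length = 5; 5 > 3

No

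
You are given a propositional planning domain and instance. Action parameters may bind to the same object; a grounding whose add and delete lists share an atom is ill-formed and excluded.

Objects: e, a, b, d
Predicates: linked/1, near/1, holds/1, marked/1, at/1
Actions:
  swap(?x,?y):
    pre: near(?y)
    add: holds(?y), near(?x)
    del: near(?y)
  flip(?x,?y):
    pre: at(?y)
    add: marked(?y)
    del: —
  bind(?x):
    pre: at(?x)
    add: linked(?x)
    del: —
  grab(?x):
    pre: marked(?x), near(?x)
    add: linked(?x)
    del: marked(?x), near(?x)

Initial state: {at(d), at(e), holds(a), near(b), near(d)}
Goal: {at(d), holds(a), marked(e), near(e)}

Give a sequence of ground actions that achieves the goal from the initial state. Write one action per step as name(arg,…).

1. swap(e,b)  →  {at(d), at(e), holds(a), holds(b), near(d), near(e)}
2. flip(e,e)  →  {at(d), at(e), holds(a), holds(b), marked(e), near(d), near(e)}

swap(e,b); flip(e,e)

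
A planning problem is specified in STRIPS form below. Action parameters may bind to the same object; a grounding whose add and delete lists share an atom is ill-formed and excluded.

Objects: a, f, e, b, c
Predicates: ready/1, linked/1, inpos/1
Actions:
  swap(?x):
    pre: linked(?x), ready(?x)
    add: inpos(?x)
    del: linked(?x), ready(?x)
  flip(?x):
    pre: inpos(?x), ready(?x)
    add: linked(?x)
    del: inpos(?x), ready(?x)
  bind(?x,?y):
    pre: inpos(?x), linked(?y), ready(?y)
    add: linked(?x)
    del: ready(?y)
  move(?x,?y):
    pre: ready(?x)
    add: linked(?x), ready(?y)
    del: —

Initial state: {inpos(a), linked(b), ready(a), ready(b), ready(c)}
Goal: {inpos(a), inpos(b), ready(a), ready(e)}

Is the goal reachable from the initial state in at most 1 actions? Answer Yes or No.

1. swap(b)  →  {inpos(a), inpos(b), ready(a), ready(c)}
2. move(a,e)  →  {inpos(a), inpos(b), linked(a), ready(a), ready(c), ready(e)}
optimal plan length = 2; 2 > 1

No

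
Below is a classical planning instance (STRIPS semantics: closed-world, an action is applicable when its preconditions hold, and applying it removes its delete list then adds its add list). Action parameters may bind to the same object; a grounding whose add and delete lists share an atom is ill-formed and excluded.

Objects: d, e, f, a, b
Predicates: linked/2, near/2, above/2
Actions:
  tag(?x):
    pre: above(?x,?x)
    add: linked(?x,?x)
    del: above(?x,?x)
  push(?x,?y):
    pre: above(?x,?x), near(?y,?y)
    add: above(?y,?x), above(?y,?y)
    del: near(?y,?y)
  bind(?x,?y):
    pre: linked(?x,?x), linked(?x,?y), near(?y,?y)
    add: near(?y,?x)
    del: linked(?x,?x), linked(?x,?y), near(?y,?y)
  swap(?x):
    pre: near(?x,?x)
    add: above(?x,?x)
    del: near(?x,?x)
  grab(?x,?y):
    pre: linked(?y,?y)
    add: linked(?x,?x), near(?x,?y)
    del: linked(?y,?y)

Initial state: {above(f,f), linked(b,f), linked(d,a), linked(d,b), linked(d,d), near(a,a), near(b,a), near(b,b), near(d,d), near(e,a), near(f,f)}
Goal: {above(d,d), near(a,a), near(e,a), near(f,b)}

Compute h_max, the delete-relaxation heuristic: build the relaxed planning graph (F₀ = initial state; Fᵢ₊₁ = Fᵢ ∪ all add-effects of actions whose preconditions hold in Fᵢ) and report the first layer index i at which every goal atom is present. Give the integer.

F0 = init (11 atoms)
F1 = F0 ∪ {above(a,a), above(a,f), above(b,b), above(b,f), above(d,d), above(d,f), linked(a,a), linked(b,b), linked(e,e), linked(f,f), near(a,d), near(b,d), near(e,d), near(f,d)}  (25 atoms)
F2 = F1 ∪ {above(a,b), above(a,d), above(b,a), above(b,d), above(d,a), above(d,b), above(f,a), above(f,b), above(f,d), near(a,b), near(a,e), near(a,f), near(b,e), near(b,f), near(d,a), near(d,b), near(d,e), near(d,f), near(e,b), near(e,f), near(f,a), near(f,b), near(f,e)}  (48 atoms)
goal ⊆ F2  ⇒  h_max = 2

2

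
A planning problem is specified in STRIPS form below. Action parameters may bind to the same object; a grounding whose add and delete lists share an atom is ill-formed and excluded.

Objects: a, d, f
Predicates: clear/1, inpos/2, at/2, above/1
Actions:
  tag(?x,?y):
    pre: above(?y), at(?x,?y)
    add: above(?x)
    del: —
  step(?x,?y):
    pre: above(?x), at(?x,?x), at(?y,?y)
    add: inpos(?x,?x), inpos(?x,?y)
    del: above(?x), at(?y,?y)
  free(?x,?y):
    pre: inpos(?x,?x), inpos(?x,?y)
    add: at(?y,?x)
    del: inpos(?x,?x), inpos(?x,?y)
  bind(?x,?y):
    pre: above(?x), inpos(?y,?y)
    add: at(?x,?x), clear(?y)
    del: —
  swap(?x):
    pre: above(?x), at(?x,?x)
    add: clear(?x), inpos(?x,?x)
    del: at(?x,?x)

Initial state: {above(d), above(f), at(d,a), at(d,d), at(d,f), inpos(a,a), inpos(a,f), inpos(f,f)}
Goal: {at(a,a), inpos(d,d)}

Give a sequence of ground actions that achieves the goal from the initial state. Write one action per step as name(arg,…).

step(d,d); free(a,a)

1. step(d,d)  →  {above(f), at(d,a), at(d,f), inpos(a,a), inpos(a,f), inpos(d,d), inpos(f,f)}
2. free(a,a)  →  {above(f), at(a,a), at(d,a), at(d,f), inpos(a,f), inpos(d,d), inpos(f,f)}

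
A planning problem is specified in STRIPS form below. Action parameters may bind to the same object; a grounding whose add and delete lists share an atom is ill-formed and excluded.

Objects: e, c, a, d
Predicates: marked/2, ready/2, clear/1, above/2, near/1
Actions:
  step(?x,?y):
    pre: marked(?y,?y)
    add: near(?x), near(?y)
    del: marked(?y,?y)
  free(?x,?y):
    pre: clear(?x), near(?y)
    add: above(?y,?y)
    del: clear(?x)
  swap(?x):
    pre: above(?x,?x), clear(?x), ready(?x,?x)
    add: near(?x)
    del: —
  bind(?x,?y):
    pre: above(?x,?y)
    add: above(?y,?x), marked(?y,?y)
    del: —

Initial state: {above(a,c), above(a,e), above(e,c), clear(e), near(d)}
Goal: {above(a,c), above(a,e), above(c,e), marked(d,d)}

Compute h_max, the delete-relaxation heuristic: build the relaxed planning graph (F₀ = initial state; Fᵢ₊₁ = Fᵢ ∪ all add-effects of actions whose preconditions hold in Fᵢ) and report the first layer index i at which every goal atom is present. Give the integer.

F0 = init (5 atoms)
F1 = F0 ∪ {above(c,a), above(c,e), above(d,d), above(e,a), marked(c,c), marked(e,e)}  (11 atoms)
F2 = F1 ∪ {marked(a,a), marked(d,d), near(a), near(c), near(e)}  (16 atoms)
goal ⊆ F2  ⇒  h_max = 2

2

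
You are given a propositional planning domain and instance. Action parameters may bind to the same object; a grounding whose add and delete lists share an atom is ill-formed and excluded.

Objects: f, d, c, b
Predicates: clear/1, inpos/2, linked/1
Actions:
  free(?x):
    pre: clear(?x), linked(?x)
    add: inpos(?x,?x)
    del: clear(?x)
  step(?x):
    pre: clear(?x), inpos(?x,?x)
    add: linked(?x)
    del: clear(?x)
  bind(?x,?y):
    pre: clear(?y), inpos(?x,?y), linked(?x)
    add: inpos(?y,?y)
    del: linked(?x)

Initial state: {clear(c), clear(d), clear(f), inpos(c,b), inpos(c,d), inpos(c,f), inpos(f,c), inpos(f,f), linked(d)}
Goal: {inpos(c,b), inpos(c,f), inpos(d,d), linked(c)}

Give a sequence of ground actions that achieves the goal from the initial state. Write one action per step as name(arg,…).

1. free(d)  →  {clear(c), clear(f), inpos(c,b), inpos(c,d), inpos(c,f), inpos(d,d), inpos(f,c), inpos(f,f), linked(d)}
2. step(f)  →  {clear(c), inpos(c,b), inpos(c,d), inpos(c,f), inpos(d,d), inpos(f,c), inpos(f,f), linked(d), linked(f)}
3. bind(f,c)  →  {clear(c), inpos(c,b), inpos(c,c), inpos(c,d), inpos(c,f), inpos(d,d), inpos(f,c), inpos(f,f), linked(d)}
4. step(c)  →  {inpos(c,b), inpos(c,c), inpos(c,d), inpos(c,f), inpos(d,d), inpos(f,c), inpos(f,f), linked(c), linked(d)}

free(d); step(f); bind(f,c); step(c)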